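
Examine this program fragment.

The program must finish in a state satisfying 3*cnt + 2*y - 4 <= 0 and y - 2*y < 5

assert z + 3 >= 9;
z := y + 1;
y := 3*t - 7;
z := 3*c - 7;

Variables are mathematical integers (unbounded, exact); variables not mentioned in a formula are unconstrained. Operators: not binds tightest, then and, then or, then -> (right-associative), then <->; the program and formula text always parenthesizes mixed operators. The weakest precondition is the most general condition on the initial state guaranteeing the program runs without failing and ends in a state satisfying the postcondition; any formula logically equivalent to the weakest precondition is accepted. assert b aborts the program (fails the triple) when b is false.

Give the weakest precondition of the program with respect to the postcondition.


Working backward. After the program, the postcondition 3*cnt + 2*y - 4 <= 0 and y - 2*y < 5 must hold; in canonical form it is 3*cnt + 2*y <= 4 and y > -5.
Before z := 3*c - 7: 3*cnt + 2*y <= 4 and y > -5
Before y := 3*t - 7: 3*cnt + 6*t <= 18 and 3*t > 2
Before z := y + 1: 3*cnt + 6*t <= 18 and 3*t > 2
Before assert z + 3 >= 9: z >= 6 and 3*cnt + 6*t <= 18 and 3*t > 2
Answer: WP = z >= 6 and 3*cnt + 6*t <= 18 and 3*t > 2


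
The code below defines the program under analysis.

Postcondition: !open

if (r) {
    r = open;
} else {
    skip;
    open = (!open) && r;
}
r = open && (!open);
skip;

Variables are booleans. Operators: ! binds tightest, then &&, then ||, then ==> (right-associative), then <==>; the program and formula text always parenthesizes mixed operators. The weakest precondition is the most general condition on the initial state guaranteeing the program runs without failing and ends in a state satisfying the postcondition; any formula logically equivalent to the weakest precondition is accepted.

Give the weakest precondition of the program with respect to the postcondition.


Working backward. After the program, !open must hold.
Before skip: !open
Before r := open && (!open): !open
Then branch requires !open; else branch requires !((!open) && r).
Before the if: (r ==> (!open)) && ((!r) ==> (!((!open) && r)))
Answer: WP = (r ==> (!open)) && ((!r) ==> (!((!open) && r)))


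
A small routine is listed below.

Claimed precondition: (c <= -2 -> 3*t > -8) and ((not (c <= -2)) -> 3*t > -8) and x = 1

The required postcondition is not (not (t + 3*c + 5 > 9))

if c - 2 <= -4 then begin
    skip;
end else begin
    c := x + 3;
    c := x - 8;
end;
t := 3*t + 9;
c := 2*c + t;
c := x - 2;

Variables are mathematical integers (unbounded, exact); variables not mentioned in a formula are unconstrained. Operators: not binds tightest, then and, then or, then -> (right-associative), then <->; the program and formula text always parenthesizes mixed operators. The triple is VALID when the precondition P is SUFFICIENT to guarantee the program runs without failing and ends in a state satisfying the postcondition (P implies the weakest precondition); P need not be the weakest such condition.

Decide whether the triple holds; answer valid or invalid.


Working backward. After the program, the postcondition not (not (t + 3*c + 5 > 9)) must hold; in canonical form it is 3*c + t > 4.
Before c := x - 2: t + 3*x > 10
Before c := 2*c + t: t + 3*x > 10
Before t := 3*t + 9: 3*t + 3*x > 1
Then branch requires 3*t + 3*x > 1; else branch requires 3*t + 3*x > 1.
Before the if: (c <= -2 -> 3*t + 3*x > 1) and ((not (c <= -2)) -> 3*t + 3*x > 1)
The weakest precondition is (c <= -2 -> 3*t + 3*x > 1) and ((not (c <= -2)) -> 3*t + 3*x > 1).
Check whether (c <= -2 -> 3*t > -8) and ((not (c <= -2)) -> 3*t > -8) and x = 1 implies it.
Countermodel: at the initial state c = -1, t = -1, x = 1, the precondition holds but the weakest precondition fails.
Answer: invalid


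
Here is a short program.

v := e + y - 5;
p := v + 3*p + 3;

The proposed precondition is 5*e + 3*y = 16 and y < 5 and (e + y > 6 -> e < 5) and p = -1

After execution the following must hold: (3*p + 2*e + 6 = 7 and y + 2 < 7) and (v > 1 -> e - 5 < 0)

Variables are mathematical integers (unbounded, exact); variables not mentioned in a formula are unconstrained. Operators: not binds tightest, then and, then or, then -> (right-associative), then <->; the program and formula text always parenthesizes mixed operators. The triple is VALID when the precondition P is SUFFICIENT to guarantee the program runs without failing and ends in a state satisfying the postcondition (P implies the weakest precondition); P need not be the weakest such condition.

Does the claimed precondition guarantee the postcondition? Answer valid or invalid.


Working backward. After the program, the postcondition (3*p + 2*e + 6 = 7 and y + 2 < 7) and (v > 1 -> e - 5 < 0) must hold; in canonical form it is 2*e + 3*p = 1 and y < 5 and (v > 1 -> e < 5).
Before p := v + 3*p + 3: 2*e + 9*p + 3*v = -8 and y < 5 and (v > 1 -> e < 5)
Before v := e + y - 5: 5*e + 9*p + 3*y = 7 and y < 5 and (e + y > 6 -> e < 5)
The weakest precondition is 5*e + 9*p + 3*y = 7 and y < 5 and (e + y > 6 -> e < 5).
Check whether 5*e + 3*y = 16 and y < 5 and (e + y > 6 -> e < 5) and p = -1 implies it.
Every state satisfying the precondition satisfies the weakest precondition: the implication holds.
Answer: valid


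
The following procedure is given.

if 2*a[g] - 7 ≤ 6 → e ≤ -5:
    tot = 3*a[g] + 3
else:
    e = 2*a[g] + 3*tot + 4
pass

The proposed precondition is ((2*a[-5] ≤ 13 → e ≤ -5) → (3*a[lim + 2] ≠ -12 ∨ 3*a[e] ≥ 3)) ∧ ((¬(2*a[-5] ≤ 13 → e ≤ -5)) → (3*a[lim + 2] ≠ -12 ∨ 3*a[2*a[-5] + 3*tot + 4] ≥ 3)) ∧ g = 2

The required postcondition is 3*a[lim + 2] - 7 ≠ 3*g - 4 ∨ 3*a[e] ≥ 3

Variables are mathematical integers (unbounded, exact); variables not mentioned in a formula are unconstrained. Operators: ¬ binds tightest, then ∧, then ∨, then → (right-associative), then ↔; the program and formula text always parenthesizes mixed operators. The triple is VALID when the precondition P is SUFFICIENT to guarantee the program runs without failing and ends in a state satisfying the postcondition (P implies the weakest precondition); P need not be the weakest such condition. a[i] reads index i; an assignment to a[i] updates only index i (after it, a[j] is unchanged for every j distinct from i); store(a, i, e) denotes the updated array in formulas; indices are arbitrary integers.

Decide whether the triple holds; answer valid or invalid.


Working backward. After the program, the postcondition 3*a[lim + 2] - 7 ≠ 3*g - 4 ∨ 3*a[e] ≥ 3 must hold; in canonical form it is 3*a[lim + 2] ≠ 3*g + 3 ∨ 3*a[e] ≥ 3.
Before skip: 3*a[lim + 2] ≠ 3*g + 3 ∨ 3*a[e] ≥ 3
Then branch requires 3*a[lim + 2] ≠ 3*g + 3 ∨ 3*a[e] ≥ 3; else branch requires 3*a[lim + 2] ≠ 3*g + 3 ∨ 3*a[2*a[g] + 3*tot + 4] ≥ 3.
Before the if: ((2*a[g] ≤ 13 → e ≤ -5) → (3*a[lim + 2] ≠ 3*g + 3 ∨ 3*a[e] ≥ 3)) ∧ ((¬(2*a[g] ≤ 13 → e ≤ -5)) → (3*a[lim + 2] ≠ 3*g + 3 ∨ 3*a[2*a[g] + 3*tot + 4] ≥ 3))
The weakest precondition is ((2*a[g] ≤ 13 → e ≤ -5) → (3*a[lim + 2] ≠ 3*g + 3 ∨ 3*a[e] ≥ 3)) ∧ ((¬(2*a[g] ≤ 13 → e ≤ -5)) → (3*a[lim + 2] ≠ 3*g + 3 ∨ 3*a[2*a[g] + 3*tot + 4] ≥ 3)).
Check whether ((2*a[-5] ≤ 13 → e ≤ -5) → (3*a[lim + 2] ≠ -12 ∨ 3*a[e] ≥ 3)) ∧ ((¬(2*a[-5] ≤ 13 → e ≤ -5)) → (3*a[lim + 2] ≠ -12 ∨ 3*a[2*a[-5] + 3*tot + 4] ≥ 3)) ∧ g = 2 implies it.
Countermodel: at the initial state a = {[-30426] = -7040, [-5] = 3, [0] = 3, [2] = -15215, [5] = 3, [10] = 3, elsewhere 3}, e = 0, g = 2, lim = 3, tot = 0, the precondition holds but the weakest precondition fails.
Answer: invalid


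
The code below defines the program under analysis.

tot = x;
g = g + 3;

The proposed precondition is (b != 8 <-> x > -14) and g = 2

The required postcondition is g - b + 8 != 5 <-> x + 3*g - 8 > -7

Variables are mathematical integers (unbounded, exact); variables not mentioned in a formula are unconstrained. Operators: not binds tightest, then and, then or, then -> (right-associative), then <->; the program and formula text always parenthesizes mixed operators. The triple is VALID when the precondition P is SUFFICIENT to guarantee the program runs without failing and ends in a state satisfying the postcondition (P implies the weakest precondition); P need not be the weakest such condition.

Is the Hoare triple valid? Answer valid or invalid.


Working backward. After the program, the postcondition g - b + 8 != 5 <-> x + 3*g - 8 > -7 must hold; in canonical form it is g != b - 3 <-> 3*g + x > 1.
Before g := g + 3: g != b - 6 <-> 3*g + x > -8
Before tot := x: g != b - 6 <-> 3*g + x > -8
The weakest precondition is g != b - 6 <-> 3*g + x > -8.
Check whether (b != 8 <-> x > -14) and g = 2 implies it.
Every state satisfying the precondition satisfies the weakest precondition: the implication holds.
Answer: valid


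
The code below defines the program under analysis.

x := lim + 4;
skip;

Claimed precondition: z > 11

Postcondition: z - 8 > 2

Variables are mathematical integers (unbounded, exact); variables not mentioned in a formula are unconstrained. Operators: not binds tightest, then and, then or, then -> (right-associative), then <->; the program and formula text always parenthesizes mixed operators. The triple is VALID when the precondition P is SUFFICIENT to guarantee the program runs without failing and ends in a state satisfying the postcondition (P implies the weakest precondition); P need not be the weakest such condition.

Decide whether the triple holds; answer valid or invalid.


Working backward. After the program, the postcondition z - 8 > 2 must hold; in canonical form it is z > 10.
Before skip: z > 10
Before x := lim + 4: z > 10
The weakest precondition is z > 10.
Check whether z > 11 implies it.
Every state satisfying the precondition satisfies the weakest precondition: the implication holds.
Answer: valid


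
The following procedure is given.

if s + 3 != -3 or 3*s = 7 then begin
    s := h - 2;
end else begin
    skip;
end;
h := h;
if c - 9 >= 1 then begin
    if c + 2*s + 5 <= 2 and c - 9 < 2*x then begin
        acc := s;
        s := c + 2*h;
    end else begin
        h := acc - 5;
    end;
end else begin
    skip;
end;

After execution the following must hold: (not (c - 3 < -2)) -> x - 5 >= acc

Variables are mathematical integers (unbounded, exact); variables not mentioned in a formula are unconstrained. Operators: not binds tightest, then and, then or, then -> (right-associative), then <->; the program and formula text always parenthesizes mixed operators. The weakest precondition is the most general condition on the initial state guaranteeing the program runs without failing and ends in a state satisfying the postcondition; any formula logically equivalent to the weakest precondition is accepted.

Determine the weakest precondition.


Working backward. After the program, the postcondition (not (c - 3 < -2)) -> x - 5 >= acc must hold; in canonical form it is (not (c < 1)) -> x >= acc + 5.
Then branch requires ((c + 2*s <= -3 and c < 2*x + 9) -> ((not (c < 1)) -> x >= s + 5)) and ((not (c + 2*s <= -3 and c < 2*x + 9)) -> ((not (c < 1)) -> x >= acc + 5)); else branch requires (not (c < 1)) -> x >= acc + 5.
Before the if: (c >= 10 -> (((c + 2*s <= -3 and c < 2*x + 9) -> ((not (c < 1)) -> x >= s + 5)) and ((not (c + 2*s <= -3 and c < 2*x + 9)) -> ((not (c < 1)) -> x >= acc + 5)))) and ((not (c >= 10)) -> ((not (c < 1)) -> x >= acc + 5))
Before h := h: (c >= 10 -> (((c + 2*s <= -3 and c < 2*x + 9) -> ((not (c < 1)) -> x >= s + 5)) and ((not (c + 2*s <= -3 and c < 2*x + 9)) -> ((not (c < 1)) -> x >= acc + 5)))) and ((not (c >= 10)) -> ((not (c < 1)) -> x >= acc + 5))
Then branch requires (c >= 10 -> (((c + 2*h <= 1 and c < 2*x + 9) -> ((not (c < 1)) -> x >= h + 3)) and ((not (c + 2*h <= 1 and c < 2*x + 9)) -> ((not (c < 1)) -> x >= acc + 5)))) and ((not (c >= 10)) -> ((not (c < 1)) -> x >= acc + 5)); else branch requires (c >= 10 -> (((c + 2*s <= -3 and c < 2*x + 9) -> ((not (c < 1)) -> x >= s + 5)) and ((not (c + 2*s <= -3 and c < 2*x + 9)) -> ((not (c < 1)) -> x >= acc + 5)))) and ((not (c >= 10)) -> ((not (c < 1)) -> x >= acc + 5)).
Before the if: ((s != -6 or 3*s = 7) -> ((c >= 10 -> (((c + 2*h <= 1 and c < 2*x + 9) -> ((not (c < 1)) -> x >= h + 3)) and ((not (c + 2*h <= 1 and c < 2*x + 9)) -> ((not (c < 1)) -> x >= acc + 5)))) and ((not (c >= 10)) -> ((not (c < 1)) -> x >= acc + 5)))) and ((not (s != -6 or 3*s = 7)) -> ((c >= 10 -> (((c + 2*s <= -3 and c < 2*x + 9) -> ((not (c < 1)) -> x >= s + 5)) and ((not (c + 2*s <= -3 and c < 2*x + 9)) -> ((not (c < 1)) -> x >= acc + 5)))) and ((not (c >= 10)) -> ((not (c < 1)) -> x >= acc + 5))))
Answer: WP = ((s != -6 or 3*s = 7) -> ((c >= 10 -> (((c + 2*h <= 1 and c < 2*x + 9) -> ((not (c < 1)) -> x >= h + 3)) and ((not (c + 2*h <= 1 and c < 2*x + 9)) -> ((not (c < 1)) -> x >= acc + 5)))) and ((not (c >= 10)) -> ((not (c < 1)) -> x >= acc + 5)))) and ((not (s != -6 or 3*s = 7)) -> ((c >= 10 -> (((c + 2*s <= -3 and c < 2*x + 9) -> ((not (c < 1)) -> x >= s + 5)) and ((not (c + 2*s <= -3 and c < 2*x + 9)) -> ((not (c < 1)) -> x >= acc + 5)))) and ((not (c >= 10)) -> ((not (c < 1)) -> x >= acc + 5))))


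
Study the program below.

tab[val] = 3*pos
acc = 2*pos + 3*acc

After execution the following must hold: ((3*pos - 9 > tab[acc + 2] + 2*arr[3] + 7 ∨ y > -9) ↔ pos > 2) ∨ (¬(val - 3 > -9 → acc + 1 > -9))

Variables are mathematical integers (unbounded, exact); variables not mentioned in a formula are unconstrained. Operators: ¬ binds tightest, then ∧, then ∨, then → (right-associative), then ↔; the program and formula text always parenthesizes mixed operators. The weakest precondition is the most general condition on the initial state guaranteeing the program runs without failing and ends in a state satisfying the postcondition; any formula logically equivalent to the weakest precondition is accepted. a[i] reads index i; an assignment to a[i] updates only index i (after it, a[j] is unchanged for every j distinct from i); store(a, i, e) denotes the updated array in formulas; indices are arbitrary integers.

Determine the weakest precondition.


Working backward. After the program, the postcondition ((3*pos - 9 > tab[acc + 2] + 2*arr[3] + 7 ∨ y > -9) ↔ pos > 2) ∨ (¬(val - 3 > -9 → acc + 1 > -9)) must hold; in canonical form it is ((3*pos > 2*arr[3] + tab[acc + 2] + 16 ∨ y > -9) ↔ pos > 2) ∨ (¬(val > -6 → acc > -10)).
Before acc := 2*pos + 3*acc: ((3*pos > 2*arr[3] + tab[3*acc + 2*pos + 2] + 16 ∨ y > -9) ↔ pos > 2) ∨ (¬(val > -6 → 3*acc + 2*pos > -10))
Before tab[val] := 3*pos: ((3*pos > 2*arr[3] + store(tab, val, 3*pos)[3*acc + 2*pos + 2] + 16 ∨ y > -9) ↔ pos > 2) ∨ (¬(val > -6 → 3*acc + 2*pos > -10))
Answer: WP = ((3*pos > 2*arr[3] + store(tab, val, 3*pos)[3*acc + 2*pos + 2] + 16 ∨ y > -9) ↔ pos > 2) ∨ (¬(val > -6 → 3*acc + 2*pos > -10))


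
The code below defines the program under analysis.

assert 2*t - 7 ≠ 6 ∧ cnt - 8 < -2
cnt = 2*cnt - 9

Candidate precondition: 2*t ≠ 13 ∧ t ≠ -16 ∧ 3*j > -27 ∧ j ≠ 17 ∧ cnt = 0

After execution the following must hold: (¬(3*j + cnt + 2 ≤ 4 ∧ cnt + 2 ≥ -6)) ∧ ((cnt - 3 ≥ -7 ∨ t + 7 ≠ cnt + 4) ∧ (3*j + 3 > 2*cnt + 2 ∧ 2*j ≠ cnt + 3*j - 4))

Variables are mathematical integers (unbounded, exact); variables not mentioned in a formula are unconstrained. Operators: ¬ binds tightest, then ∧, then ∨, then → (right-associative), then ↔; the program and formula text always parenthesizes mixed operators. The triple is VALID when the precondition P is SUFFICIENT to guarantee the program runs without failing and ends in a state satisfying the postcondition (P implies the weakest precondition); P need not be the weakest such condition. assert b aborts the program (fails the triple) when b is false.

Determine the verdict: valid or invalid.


Working backward. After the program, the postcondition (¬(3*j + cnt + 2 ≤ 4 ∧ cnt + 2 ≥ -6)) ∧ ((cnt - 3 ≥ -7 ∨ t + 7 ≠ cnt + 4) ∧ (3*j + 3 > 2*cnt + 2 ∧ 2*j ≠ cnt + 3*j - 4)) must hold; in canonical form it is (¬(cnt + 3*j ≤ 2 ∧ cnt ≥ -8)) ∧ (cnt ≥ -4 ∨ t ≠ cnt - 3) ∧ 3*j > 2*cnt - 1 ∧ cnt + j ≠ 4.
Before cnt := 2*cnt - 9: (¬(2*cnt + 3*j ≤ 11 ∧ 2*cnt ≥ 1)) ∧ (2*cnt ≥ 5 ∨ t ≠ 2*cnt - 12) ∧ 3*j > 4*cnt - 19 ∧ 2*cnt + j ≠ 13
Before assert 2*t - 7 ≠ 6 ∧ cnt - 8 < -2: 2*t ≠ 13 ∧ cnt < 6 ∧ (¬(2*cnt + 3*j ≤ 11 ∧ 2*cnt ≥ 1)) ∧ (2*cnt ≥ 5 ∨ t ≠ 2*cnt - 12) ∧ 3*j > 4*cnt - 19 ∧ 2*cnt + j ≠ 13
The weakest precondition is 2*t ≠ 13 ∧ cnt < 6 ∧ (¬(2*cnt + 3*j ≤ 11 ∧ 2*cnt ≥ 1)) ∧ (2*cnt ≥ 5 ∨ t ≠ 2*cnt - 12) ∧ 3*j > 4*cnt - 19 ∧ 2*cnt + j ≠ 13.
Check whether 2*t ≠ 13 ∧ t ≠ -16 ∧ 3*j > -27 ∧ j ≠ 17 ∧ cnt = 0 implies it.
Countermodel: at the initial state cnt = 0, j = 13, t = -17, the precondition holds but the weakest precondition fails.
Answer: invalid


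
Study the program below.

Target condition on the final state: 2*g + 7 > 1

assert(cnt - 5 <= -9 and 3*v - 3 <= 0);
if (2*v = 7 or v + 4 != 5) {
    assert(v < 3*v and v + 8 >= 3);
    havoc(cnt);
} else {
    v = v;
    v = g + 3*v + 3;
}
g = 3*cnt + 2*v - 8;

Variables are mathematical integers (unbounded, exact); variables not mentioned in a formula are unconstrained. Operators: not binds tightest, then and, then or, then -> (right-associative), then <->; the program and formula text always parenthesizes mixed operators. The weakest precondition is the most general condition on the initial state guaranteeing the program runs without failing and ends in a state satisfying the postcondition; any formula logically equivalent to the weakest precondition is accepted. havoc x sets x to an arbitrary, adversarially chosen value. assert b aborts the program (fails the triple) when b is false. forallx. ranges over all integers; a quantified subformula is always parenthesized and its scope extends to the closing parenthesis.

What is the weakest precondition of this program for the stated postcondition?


Working backward. After the program, the postcondition 2*g + 7 > 1 must hold; in canonical form it is 2*g > -6.
Before g := 3*cnt + 2*v - 8: 6*cnt + 4*v > 10
Then branch requires 2*v > 0 and v >= -5 and (forall cnt_1. 6*cnt_1 + 4*v > 10); else branch requires 6*cnt + 4*g + 12*v > -2.
Before the if: ((2*v = 7 or v != 1) -> (2*v > 0 and v >= -5 and (forall cnt_1. 6*cnt_1 + 4*v > 10))) and ((not (2*v = 7 or v != 1)) -> 6*cnt + 4*g + 12*v > -2)
Before assert cnt - 5 <= -9 and 3*v - 3 <= 0: cnt <= -4 and 3*v <= 3 and ((2*v = 7 or v != 1) -> (2*v > 0 and v >= -5 and (forall cnt_1. 6*cnt_1 + 4*v > 10))) and ((not (2*v = 7 or v != 1)) -> 6*cnt + 4*g + 12*v > -2)
Answer: WP = cnt <= -4 and 3*v <= 3 and ((2*v = 7 or v != 1) -> (2*v > 0 and v >= -5 and (forall cnt_1. 6*cnt_1 + 4*v > 10))) and ((not (2*v = 7 or v != 1)) -> 6*cnt + 4*g + 12*v > -2)


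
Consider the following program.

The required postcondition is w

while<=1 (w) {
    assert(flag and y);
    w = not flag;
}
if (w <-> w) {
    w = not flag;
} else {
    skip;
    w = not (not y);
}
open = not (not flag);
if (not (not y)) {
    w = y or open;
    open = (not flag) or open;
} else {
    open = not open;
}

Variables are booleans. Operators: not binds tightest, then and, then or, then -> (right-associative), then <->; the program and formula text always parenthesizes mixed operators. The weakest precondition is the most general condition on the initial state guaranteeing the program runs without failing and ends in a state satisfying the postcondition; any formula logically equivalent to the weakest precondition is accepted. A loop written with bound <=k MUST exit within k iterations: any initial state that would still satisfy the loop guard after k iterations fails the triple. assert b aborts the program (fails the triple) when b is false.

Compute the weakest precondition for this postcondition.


Working backward. After the program, w must hold.
Then branch requires y or open; else branch requires w.
Before the if: (y -> (y or open)) and ((not y) -> w)
Before open := not (not flag): (y -> (y or flag)) and ((not y) -> w)
Then branch requires (y -> (y or flag)) and ((not y) -> (not flag)); else branch requires (y -> (y or flag)) and ((not y) -> y).
Before the if: (y -> (y or flag)) and ((not y) -> (not flag))
Before the loop (bound <=1), unroll the exhaustion recursion (WP_0 = exit-now case; WP_j = one more guarded iteration, up to j = 1):
  WP_0: (not w) and (y -> (y or flag)) and ((not y) -> (not flag))
  WP_1: (w -> (flag and y and (y -> (y or flag)) and ((not y) -> (not flag)))) and ((not w) -> ((y -> (y or flag)) and ((not y) -> (not flag))))
So before the loop: (w -> (flag and y and (y -> (y or flag)) and ((not y) -> (not flag)))) and ((not w) -> ((y -> (y or flag)) and ((not y) -> (not flag))))
Answer: WP = (w -> (flag and y and (y -> (y or flag)) and ((not y) -> (not flag)))) and ((not w) -> ((y -> (y or flag)) and ((not y) -> (not flag))))


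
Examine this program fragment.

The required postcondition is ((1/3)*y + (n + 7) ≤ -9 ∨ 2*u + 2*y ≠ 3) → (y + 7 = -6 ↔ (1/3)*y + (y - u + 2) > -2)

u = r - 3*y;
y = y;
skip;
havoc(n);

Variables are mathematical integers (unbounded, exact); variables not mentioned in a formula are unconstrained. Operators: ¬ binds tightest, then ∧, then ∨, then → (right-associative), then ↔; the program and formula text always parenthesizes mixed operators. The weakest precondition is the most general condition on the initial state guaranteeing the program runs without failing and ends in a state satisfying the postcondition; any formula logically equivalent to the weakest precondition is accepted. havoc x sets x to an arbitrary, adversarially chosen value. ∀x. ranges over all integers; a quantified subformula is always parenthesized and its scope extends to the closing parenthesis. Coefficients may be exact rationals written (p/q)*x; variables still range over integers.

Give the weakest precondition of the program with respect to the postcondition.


Working backward. After the program, the postcondition ((1/3)*y + (n + 7) ≤ -9 ∨ 2*u + 2*y ≠ 3) → (y + 7 = -6 ↔ (1/3)*y + (y - u + 2) > -2) must hold; in canonical form it is (n + (1/3)*y ≤ -16 ∨ 2*u + 2*y ≠ 3) → (y = -13 ↔ (4/3)*y > u - 4).
Before havoc n: ∀n_1. ((n_1 + (1/3)*y ≤ -16 ∨ 2*u + 2*y ≠ 3) → (y = -13 ↔ (4/3)*y > u - 4))
Before skip: ∀n_1. ((n_1 + (1/3)*y ≤ -16 ∨ 2*u + 2*y ≠ 3) → (y = -13 ↔ (4/3)*y > u - 4))
Before y := y: ∀n_1. ((n_1 + (1/3)*y ≤ -16 ∨ 2*u + 2*y ≠ 3) → (y = -13 ↔ (4/3)*y > u - 4))
Before u := r - 3*y: ∀n_1. ((n_1 + (1/3)*y ≤ -16 ∨ 2*r ≠ 4*y + 3) → (y = -13 ↔ (13/3)*y > r - 4))
Answer: WP = ∀n_1. ((n_1 + (1/3)*y ≤ -16 ∨ 2*r ≠ 4*y + 3) → (y = -13 ↔ (13/3)*y > r - 4))


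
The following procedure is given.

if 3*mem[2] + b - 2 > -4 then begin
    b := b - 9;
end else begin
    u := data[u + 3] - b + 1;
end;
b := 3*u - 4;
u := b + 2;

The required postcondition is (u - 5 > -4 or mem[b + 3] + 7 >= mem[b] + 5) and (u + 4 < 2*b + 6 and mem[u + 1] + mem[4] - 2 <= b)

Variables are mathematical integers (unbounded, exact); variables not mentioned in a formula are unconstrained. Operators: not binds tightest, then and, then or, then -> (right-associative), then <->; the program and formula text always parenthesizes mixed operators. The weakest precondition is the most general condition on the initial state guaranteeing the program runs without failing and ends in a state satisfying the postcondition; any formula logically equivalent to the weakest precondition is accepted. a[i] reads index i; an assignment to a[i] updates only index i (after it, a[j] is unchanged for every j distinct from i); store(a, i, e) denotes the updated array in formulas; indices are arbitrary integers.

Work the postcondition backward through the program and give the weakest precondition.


Working backward. After the program, the postcondition (u - 5 > -4 or mem[b + 3] + 7 >= mem[b] + 5) and (u + 4 < 2*b + 6 and mem[u + 1] + mem[4] - 2 <= b) must hold; in canonical form it is (u > 1 or mem[b + 3] >= mem[b] - 2) and u < 2*b + 2 and mem[u + 1] + mem[4] <= b + 2.
Before u := b + 2: (b > -1 or mem[b + 3] >= mem[b] - 2) and b > 0 and mem[b + 3] + mem[4] <= b + 2
Before b := 3*u - 4: (3*u > 3 or mem[3*u - 1] >= mem[3*u - 4] - 2) and 3*u > 4 and mem[4] + mem[3*u - 1] <= 3*u - 2
Then branch requires (3*u > 3 or mem[3*u - 1] >= mem[3*u - 4] - 2) and 3*u > 4 and mem[4] + mem[3*u - 1] <= 3*u - 2; else branch requires (3*data[u + 3] > 3*b or mem[3*data[u + 3] - 3*b + 2] >= mem[3*data[u + 3] - 3*b - 1] - 2) and 3*data[u + 3] > 3*b + 1 and mem[3*data[u + 3] - 3*b + 2] + mem[4] + 3*b <= 3*data[u + 3] + 1.
Before the if: (3*mem[2] + b > -2 -> ((3*u > 3 or mem[3*u - 1] >= mem[3*u - 4] - 2) and 3*u > 4 and mem[4] + mem[3*u - 1] <= 3*u - 2)) and ((not (3*mem[2] + b > -2)) -> ((3*data[u + 3] > 3*b or mem[3*data[u + 3] - 3*b + 2] >= mem[3*data[u + 3] - 3*b - 1] - 2) and 3*data[u + 3] > 3*b + 1 and mem[3*data[u + 3] - 3*b + 2] + mem[4] + 3*b <= 3*data[u + 3] + 1))
Answer: WP = (3*mem[2] + b > -2 -> ((3*u > 3 or mem[3*u - 1] >= mem[3*u - 4] - 2) and 3*u > 4 and mem[4] + mem[3*u - 1] <= 3*u - 2)) and ((not (3*mem[2] + b > -2)) -> ((3*data[u + 3] > 3*b or mem[3*data[u + 3] - 3*b + 2] >= mem[3*data[u + 3] - 3*b - 1] - 2) and 3*data[u + 3] > 3*b + 1 and mem[3*data[u + 3] - 3*b + 2] + mem[4] + 3*b <= 3*data[u + 3] + 1))


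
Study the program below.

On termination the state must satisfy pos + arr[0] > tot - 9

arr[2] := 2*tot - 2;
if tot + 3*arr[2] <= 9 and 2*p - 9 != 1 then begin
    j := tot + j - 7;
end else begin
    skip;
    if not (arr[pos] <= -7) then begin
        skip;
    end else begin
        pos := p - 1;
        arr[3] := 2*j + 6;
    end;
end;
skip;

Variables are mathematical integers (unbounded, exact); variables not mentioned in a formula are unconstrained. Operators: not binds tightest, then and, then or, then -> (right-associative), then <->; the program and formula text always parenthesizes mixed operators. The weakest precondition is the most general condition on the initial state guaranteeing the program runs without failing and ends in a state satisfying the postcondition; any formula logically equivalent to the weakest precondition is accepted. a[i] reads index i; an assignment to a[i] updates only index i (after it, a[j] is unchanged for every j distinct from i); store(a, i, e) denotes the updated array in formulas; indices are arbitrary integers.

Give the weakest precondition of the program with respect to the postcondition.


Working backward. After the program, the postcondition pos + arr[0] > tot - 9 must hold; in canonical form it is arr[0] + pos > tot - 9.
Before skip: arr[0] + pos > tot - 9
Then branch requires arr[0] + pos > tot - 9; else branch requires ((not (arr[pos] <= -7)) -> arr[0] + pos > tot - 9) and (arr[pos] <= -7 -> arr[0] + p > tot - 8).
Before the if: ((3*arr[2] + tot <= 9 and 2*p != 10) -> arr[0] + pos > tot - 9) and ((not (3*arr[2] + tot <= 9 and 2*p != 10)) -> (((not (arr[pos] <= -7)) -> arr[0] + pos > tot - 9) and (arr[pos] <= -7 -> arr[0] + p > tot - 8)))
Before arr[2] := 2*tot - 2: ((7*tot <= 15 and 2*p != 10) -> arr[0] + pos > tot - 9) and ((not (7*tot <= 15 and 2*p != 10)) -> (((not (store(arr, 2, 2*tot - 2)[pos] <= -7)) -> arr[0] + pos > tot - 9) and (store(arr, 2, 2*tot - 2)[pos] <= -7 -> arr[0] + p > tot - 8)))
Answer: WP = ((7*tot <= 15 and 2*p != 10) -> arr[0] + pos > tot - 9) and ((not (7*tot <= 15 and 2*p != 10)) -> (((not (store(arr, 2, 2*tot - 2)[pos] <= -7)) -> arr[0] + pos > tot - 9) and (store(arr, 2, 2*tot - 2)[pos] <= -7 -> arr[0] + p > tot - 8)))


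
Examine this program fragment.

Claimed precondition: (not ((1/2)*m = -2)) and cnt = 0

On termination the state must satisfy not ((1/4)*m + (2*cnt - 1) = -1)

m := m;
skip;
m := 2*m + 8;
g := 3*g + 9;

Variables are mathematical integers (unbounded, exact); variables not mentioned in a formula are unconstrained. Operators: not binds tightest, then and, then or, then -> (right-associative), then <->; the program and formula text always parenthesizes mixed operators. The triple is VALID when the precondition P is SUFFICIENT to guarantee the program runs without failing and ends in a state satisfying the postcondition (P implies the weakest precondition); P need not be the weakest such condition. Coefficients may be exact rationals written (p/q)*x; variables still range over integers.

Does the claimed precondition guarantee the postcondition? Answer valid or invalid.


Working backward. After the program, the postcondition not ((1/4)*m + (2*cnt - 1) = -1) must hold; in canonical form it is not (2*cnt + (1/4)*m = 0).
Before g := 3*g + 9: not (2*cnt + (1/4)*m = 0)
Before m := 2*m + 8: not (2*cnt + (1/2)*m = -2)
Before skip: not (2*cnt + (1/2)*m = -2)
Before m := m: not (2*cnt + (1/2)*m = -2)
The weakest precondition is not (2*cnt + (1/2)*m = -2).
Check whether (not ((1/2)*m = -2)) and cnt = 0 implies it.
Every state satisfying the precondition satisfies the weakest precondition: the implication holds.
Answer: valid


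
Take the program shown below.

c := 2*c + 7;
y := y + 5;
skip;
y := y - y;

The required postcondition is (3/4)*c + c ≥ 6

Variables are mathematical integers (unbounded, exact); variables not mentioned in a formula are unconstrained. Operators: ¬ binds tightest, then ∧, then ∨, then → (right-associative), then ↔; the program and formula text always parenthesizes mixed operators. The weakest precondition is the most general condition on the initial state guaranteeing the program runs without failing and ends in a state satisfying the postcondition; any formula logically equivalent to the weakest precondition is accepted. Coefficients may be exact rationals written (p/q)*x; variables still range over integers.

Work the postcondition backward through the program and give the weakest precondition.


Working backward. After the program, the postcondition (3/4)*c + c ≥ 6 must hold; in canonical form it is (7/4)*c ≥ 6.
Before y := y - y: (7/4)*c ≥ 6
Before skip: (7/4)*c ≥ 6
Before y := y + 5: (7/4)*c ≥ 6
Before c := 2*c + 7: (7/2)*c ≥ -25/4
Answer: WP = (7/2)*c ≥ -25/4


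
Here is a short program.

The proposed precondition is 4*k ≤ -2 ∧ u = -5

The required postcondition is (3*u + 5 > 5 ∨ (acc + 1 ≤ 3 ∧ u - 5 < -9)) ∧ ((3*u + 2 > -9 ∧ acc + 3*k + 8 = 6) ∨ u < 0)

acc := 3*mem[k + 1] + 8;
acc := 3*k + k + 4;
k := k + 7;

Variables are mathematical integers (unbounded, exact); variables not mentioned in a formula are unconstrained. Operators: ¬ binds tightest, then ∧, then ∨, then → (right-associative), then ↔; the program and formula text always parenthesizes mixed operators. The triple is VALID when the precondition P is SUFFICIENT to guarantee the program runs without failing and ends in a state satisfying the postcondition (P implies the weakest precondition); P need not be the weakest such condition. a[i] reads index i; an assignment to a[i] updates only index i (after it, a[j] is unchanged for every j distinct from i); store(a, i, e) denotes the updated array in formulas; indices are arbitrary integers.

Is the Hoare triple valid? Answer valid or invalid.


Working backward. After the program, the postcondition (3*u + 5 > 5 ∨ (acc + 1 ≤ 3 ∧ u - 5 < -9)) ∧ ((3*u + 2 > -9 ∧ acc + 3*k + 8 = 6) ∨ u < 0) must hold; in canonical form it is (3*u > 0 ∨ (acc ≤ 2 ∧ u < -4)) ∧ ((3*u > -11 ∧ acc + 3*k = -2) ∨ u < 0).
Before k := k + 7: (3*u > 0 ∨ (acc ≤ 2 ∧ u < -4)) ∧ ((3*u > -11 ∧ acc + 3*k = -23) ∨ u < 0)
Before acc := 3*k + k + 4: (3*u > 0 ∨ (4*k ≤ -2 ∧ u < -4)) ∧ ((3*u > -11 ∧ 7*k = -27) ∨ u < 0)
Before acc := 3*mem[k + 1] + 8: (3*u > 0 ∨ (4*k ≤ -2 ∧ u < -4)) ∧ ((3*u > -11 ∧ 7*k = -27) ∨ u < 0)
The weakest precondition is (3*u > 0 ∨ (4*k ≤ -2 ∧ u < -4)) ∧ ((3*u > -11 ∧ 7*k = -27) ∨ u < 0).
Check whether 4*k ≤ -2 ∧ u = -5 implies it.
Every state satisfying the precondition satisfies the weakest precondition: the implication holds.
Answer: valid


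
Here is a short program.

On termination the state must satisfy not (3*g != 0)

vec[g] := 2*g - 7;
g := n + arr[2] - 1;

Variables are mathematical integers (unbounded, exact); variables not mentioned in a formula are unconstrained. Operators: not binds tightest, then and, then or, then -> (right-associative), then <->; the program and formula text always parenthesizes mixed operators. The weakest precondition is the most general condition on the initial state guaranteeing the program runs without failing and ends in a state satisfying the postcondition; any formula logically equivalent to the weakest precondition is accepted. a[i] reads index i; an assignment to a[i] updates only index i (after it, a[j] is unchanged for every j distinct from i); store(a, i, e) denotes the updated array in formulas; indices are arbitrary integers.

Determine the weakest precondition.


Working backward. After the program, not (3*g != 0) must hold.
Before g := n + arr[2] - 1: not (3*arr[2] + 3*n != 3)
Before vec[g] := 2*g - 7: not (3*arr[2] + 3*n != 3)
Answer: WP = not (3*arr[2] + 3*n != 3)


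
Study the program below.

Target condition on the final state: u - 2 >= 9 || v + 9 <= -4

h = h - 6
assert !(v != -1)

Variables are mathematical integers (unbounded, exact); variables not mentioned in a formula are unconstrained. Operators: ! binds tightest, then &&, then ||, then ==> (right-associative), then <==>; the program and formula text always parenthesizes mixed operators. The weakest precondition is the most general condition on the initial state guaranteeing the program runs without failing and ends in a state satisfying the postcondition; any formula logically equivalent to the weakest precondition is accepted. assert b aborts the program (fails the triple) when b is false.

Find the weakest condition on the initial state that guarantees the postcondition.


Working backward. After the program, the postcondition u - 2 >= 9 || v + 9 <= -4 must hold; in canonical form it is u >= 11 || v <= -13.
Before assert !(v != -1): (!(v != -1)) && (u >= 11 || v <= -13)
Before h := h - 6: (!(v != -1)) && (u >= 11 || v <= -13)
Answer: WP = (!(v != -1)) && (u >= 11 || v <= -13)


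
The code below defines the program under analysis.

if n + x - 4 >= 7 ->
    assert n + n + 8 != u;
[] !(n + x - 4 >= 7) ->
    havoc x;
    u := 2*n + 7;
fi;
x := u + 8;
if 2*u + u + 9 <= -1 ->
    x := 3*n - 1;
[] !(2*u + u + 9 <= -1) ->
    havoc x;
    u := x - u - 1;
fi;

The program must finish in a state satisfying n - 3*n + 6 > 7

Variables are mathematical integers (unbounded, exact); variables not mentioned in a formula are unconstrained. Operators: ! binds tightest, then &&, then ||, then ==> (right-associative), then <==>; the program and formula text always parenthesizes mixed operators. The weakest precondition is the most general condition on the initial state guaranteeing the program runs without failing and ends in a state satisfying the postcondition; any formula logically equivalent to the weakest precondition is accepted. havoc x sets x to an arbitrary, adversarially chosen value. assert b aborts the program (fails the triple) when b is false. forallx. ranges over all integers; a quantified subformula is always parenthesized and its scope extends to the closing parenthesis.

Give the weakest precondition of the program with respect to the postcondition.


Working backward. After the program, the postcondition n - 3*n + 6 > 7 must hold; in canonical form it is 2*n < -1.
Then branch requires 2*n < -1; else branch requires 2*n < -1.
Before the if: (3*u <= -10 ==> 2*n < -1) && ((!(3*u <= -10)) ==> 2*n < -1)
Before x := u + 8: (3*u <= -10 ==> 2*n < -1) && ((!(3*u <= -10)) ==> 2*n < -1)
Then branch requires 2*n != u - 8 && (3*u <= -10 ==> 2*n < -1) && ((!(3*u <= -10)) ==> 2*n < -1); else branch requires (6*n <= -31 ==> 2*n < -1) && ((!(6*n <= -31)) ==> 2*n < -1).
Before the if: (n + x >= 11 ==> (2*n != u - 8 && (3*u <= -10 ==> 2*n < -1) && ((!(3*u <= -10)) ==> 2*n < -1))) && ((!(n + x >= 11)) ==> ((6*n <= -31 ==> 2*n < -1) && ((!(6*n <= -31)) ==> 2*n < -1)))
Answer: WP = (n + x >= 11 ==> (2*n != u - 8 && (3*u <= -10 ==> 2*n < -1) && ((!(3*u <= -10)) ==> 2*n < -1))) && ((!(n + x >= 11)) ==> ((6*n <= -31 ==> 2*n < -1) && ((!(6*n <= -31)) ==> 2*n < -1)))


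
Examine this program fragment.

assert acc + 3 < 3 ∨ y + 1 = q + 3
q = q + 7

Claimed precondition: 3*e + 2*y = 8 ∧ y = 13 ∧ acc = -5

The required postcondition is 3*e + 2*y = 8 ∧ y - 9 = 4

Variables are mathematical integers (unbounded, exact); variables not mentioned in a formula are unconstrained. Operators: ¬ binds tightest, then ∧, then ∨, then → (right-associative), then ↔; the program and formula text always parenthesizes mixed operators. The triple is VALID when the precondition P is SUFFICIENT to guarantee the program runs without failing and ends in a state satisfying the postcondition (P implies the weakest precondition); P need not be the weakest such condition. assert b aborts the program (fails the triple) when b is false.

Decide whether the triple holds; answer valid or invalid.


Working backward. After the program, the postcondition 3*e + 2*y = 8 ∧ y - 9 = 4 must hold; in canonical form it is 3*e + 2*y = 8 ∧ y = 13.
Before q := q + 7: 3*e + 2*y = 8 ∧ y = 13
Before assert acc + 3 < 3 ∨ y + 1 = q + 3: (acc < 0 ∨ y = q + 2) ∧ 3*e + 2*y = 8 ∧ y = 13
The weakest precondition is (acc < 0 ∨ y = q + 2) ∧ 3*e + 2*y = 8 ∧ y = 13.
Check whether 3*e + 2*y = 8 ∧ y = 13 ∧ acc = -5 implies it.
Every state satisfying the precondition satisfies the weakest precondition: the implication holds.
Answer: valid


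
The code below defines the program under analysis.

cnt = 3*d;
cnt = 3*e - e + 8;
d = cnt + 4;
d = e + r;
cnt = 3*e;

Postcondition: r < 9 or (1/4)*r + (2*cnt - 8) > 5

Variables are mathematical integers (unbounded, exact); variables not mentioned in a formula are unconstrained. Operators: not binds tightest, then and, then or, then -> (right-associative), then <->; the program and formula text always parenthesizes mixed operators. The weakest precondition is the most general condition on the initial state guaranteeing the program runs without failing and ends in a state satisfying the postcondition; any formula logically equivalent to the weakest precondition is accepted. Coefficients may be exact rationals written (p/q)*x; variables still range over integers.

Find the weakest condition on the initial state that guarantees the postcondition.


Working backward. After the program, the postcondition r < 9 or (1/4)*r + (2*cnt - 8) > 5 must hold; in canonical form it is r < 9 or 2*cnt + (1/4)*r > 13.
Before cnt := 3*e: r < 9 or 6*e + (1/4)*r > 13
Before d := e + r: r < 9 or 6*e + (1/4)*r > 13
Before d := cnt + 4: r < 9 or 6*e + (1/4)*r > 13
Before cnt := 3*e - e + 8: r < 9 or 6*e + (1/4)*r > 13
Before cnt := 3*d: r < 9 or 6*e + (1/4)*r > 13
Answer: WP = r < 9 or 6*e + (1/4)*r > 13


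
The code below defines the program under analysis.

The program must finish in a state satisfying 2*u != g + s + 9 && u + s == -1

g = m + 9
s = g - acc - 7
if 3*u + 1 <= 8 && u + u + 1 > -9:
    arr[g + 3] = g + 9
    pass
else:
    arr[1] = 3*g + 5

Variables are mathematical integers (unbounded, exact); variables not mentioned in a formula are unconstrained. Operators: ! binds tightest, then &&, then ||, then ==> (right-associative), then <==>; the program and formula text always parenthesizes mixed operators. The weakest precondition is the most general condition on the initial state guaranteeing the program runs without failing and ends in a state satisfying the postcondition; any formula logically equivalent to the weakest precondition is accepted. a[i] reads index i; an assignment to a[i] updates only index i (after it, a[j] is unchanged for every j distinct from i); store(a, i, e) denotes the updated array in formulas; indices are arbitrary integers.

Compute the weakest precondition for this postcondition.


Working backward. After the program, the postcondition 2*u != g + s + 9 && u + s == -1 must hold; in canonical form it is 2*u != g + s + 9 && s + u == -1.
Then branch requires 2*u != g + s + 9 && s + u == -1; else branch requires 2*u != g + s + 9 && s + u == -1.
Before the if: ((3*u <= 7 && 2*u > -10) ==> (2*u != g + s + 9 && s + u == -1)) && ((!(3*u <= 7 && 2*u > -10)) ==> (2*u != g + s + 9 && s + u == -1))
Before s := g - acc - 7: ((3*u <= 7 && 2*u > -10) ==> (acc + 2*u != 2*g + 2 && g + u == acc + 6)) && ((!(3*u <= 7 && 2*u > -10)) ==> (acc + 2*u != 2*g + 2 && g + u == acc + 6))
Before g := m + 9: ((3*u <= 7 && 2*u > -10) ==> (acc + 2*u != 2*m + 20 && m + u == acc - 3)) && ((!(3*u <= 7 && 2*u > -10)) ==> (acc + 2*u != 2*m + 20 && m + u == acc - 3))
Answer: WP = ((3*u <= 7 && 2*u > -10) ==> (acc + 2*u != 2*m + 20 && m + u == acc - 3)) && ((!(3*u <= 7 && 2*u > -10)) ==> (acc + 2*u != 2*m + 20 && m + u == acc - 3))
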